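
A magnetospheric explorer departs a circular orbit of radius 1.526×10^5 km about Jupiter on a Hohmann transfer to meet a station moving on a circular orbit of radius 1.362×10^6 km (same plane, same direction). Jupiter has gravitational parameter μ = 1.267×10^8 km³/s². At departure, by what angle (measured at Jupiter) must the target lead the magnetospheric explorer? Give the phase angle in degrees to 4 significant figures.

φ = 105.4°

Transfer-ellipse semi-major axis a_t = (r₁ + r₂)/2 = (1.526×10^5 + 1.362×10^6)/2 = 7.573×10^5 km.
Transfer time t = π√(a_t³/μ) = 1.8393×10^5 s.
Target angular speed ω₂ = √(μ/r₂³) = 7.0815×10^-6 rad/s.
Angle swept by the target during transfer: ω₂·t = 1.3025 rad = 74.63°.
Arrival is 180° from departure on the ellipse, so φ = 180° − 74.63° = 105.4°.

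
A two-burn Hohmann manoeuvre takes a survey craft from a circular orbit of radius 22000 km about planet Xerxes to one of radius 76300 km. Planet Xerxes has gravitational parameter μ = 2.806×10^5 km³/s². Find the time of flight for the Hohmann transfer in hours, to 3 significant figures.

Semi-major axis of the transfer orbit: a_t = (22000 + 76300)/2 = 49150 km.
Transfer time t = π√(a_t³/μ) = π√((49150)³ / 2.806×10^5) = 64624 s.
Converting: 64624 s ÷ 3600 s/hour = 18.0 hours.

t = 18.0 hours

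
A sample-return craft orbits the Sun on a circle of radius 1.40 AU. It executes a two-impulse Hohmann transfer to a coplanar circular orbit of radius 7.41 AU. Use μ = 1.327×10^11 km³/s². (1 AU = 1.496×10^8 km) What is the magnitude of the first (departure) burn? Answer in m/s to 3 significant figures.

In km: r₁ = 1.40 × 1.496×10^8 = 2.0944×10^8 km; r₂ = 7.41 × 1.496×10^8 = 1.108536×10^9 km.
Semi-major axis of the transfer orbit: a_t = (2.0944×10^8 + 1.108536×10^9)/2 = 6.58988×10^8 km.
Circular speed at r = 2.0944×10^8 km: v_c = √(μ/r) = 25.171 km/s.
Vis-viva on the transfer ellipse at r = 2.0944×10^8 km gives v_t = √[μ(2/r − 1/a_t)] = 32.647 km/s.
Δv₁ = |v_t − v_c| = |32.647 − 25.171| = 7.476 km/s.

Δv₁ = 7480 m/s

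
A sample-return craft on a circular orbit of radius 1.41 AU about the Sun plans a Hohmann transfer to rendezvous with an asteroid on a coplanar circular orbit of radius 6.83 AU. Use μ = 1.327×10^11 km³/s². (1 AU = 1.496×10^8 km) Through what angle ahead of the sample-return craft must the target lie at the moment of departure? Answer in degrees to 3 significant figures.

In km: r₁ = 1.41 × 1.496×10^8 = 2.10936×10^8 km; r₂ = 6.83 × 1.496×10^8 = 1.021768×10^9 km.
Semi-major axis of the transfer orbit: a_t = (2.10936×10^8 + 1.021768×10^9)/2 = 6.16352×10^8 km.
Transfer time t = π√(a_t³/μ) = 1.31965×10^8 s.
Target angular speed ω₂ = √(μ/r₂³) = 1.11534×10^-8 rad/s.
Angle swept by the target during transfer: ω₂·t = 1.4719 rad = 84.33°.
The sample-return craft traverses 180° on the transfer ellipse, so the target must lead by 180° − 84.33° = 95.7°.

φ = 95.7°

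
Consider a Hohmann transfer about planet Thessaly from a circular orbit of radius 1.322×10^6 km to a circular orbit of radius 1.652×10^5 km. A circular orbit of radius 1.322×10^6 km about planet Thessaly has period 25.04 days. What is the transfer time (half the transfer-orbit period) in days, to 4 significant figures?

t = 5.282 days

From Kepler's third law T² = 4π²r³/μ at r = 1.322×10^6 km, T = 25.04 days = 25.04 × 86400 s = 2.163456×10^6 s: μ = 4π²r³/T² = 1.94876×10^7 km³/s².
Transfer-ellipse semi-major axis a_t = (r₁ + r₂)/2 = (1.322×10^6 + 1.652×10^5)/2 = 7.436×10^5 km.
Transfer time t = π√(a_t³/μ) = π√((7.436×10^5)³ / 1.94876×10^7) = 4.5633×10^5 s.
Converting: 4.5633×10^5 s ÷ 86400 s/day = 5.282 days.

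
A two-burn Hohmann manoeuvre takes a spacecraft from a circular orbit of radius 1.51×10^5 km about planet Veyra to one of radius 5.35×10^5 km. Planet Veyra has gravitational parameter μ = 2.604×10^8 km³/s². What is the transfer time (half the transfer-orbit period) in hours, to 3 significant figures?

Transfer-ellipse semi-major axis a_t = (r₁ + r₂)/2 = (1.510×10^5 + 5.350×10^5)/2 = 3.430×10^5 km.
By Kepler's third law the transfer-orbit period is T = 2π√(a_t³/μ), so t = T/2 = 39110 s.
Converting: 39110 s ÷ 3600 s/hour = 10.9 hours.

t = 10.9 hours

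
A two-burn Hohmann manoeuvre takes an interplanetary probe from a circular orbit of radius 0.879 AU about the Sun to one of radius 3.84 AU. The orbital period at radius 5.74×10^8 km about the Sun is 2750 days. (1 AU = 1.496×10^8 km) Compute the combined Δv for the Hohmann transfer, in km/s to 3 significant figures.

Δv = 14.7 km/s

From Kepler's third law T² = 4π²r³/μ at r = 5.74×10^8 km, T = 2750 days = 2750 × 86400 s = 2.376×10^8 s: μ = 4π²r³/T² = 1.32252×10^11 km³/s².
In km: r₁ = 0.879 × 1.496×10^8 = 1.314984×10^8 km; r₂ = 3.84 × 1.496×10^8 = 5.74464×10^8 km.
Semi-major axis of the transfer orbit: a_t = (1.314984×10^8 + 5.74464×10^8)/2 = 3.529812×10^8 km.
At r₁ the circular-orbit speed is v₁ = √(μ/r₁) = 31.713 km/s.
On the transfer ellipse at r₁, vis-viva equation gives v_p = √[μ(2/r₁ − 1/a_t)] = 40.457 km/s.
First burn Δv₁ = |v_p − v₁| = 8.744 km/s.
Circular speed at r₂: v₂ = √(μ/r₂) = 15.173 km/s.
Transfer-orbit speed at r₂: v_a = √[μ(2/r₂ − 1/a_t)] = 9.2609 km/s.
Second burn Δv₂ = |v₂ − v_a| = 5.912 km/s.
Total Δv = Δv₁ + Δv₂ = 14.66 km/s.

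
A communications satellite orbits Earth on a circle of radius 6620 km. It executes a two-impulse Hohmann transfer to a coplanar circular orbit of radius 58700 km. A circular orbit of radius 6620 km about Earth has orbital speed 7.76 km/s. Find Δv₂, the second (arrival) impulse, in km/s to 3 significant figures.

From the circular-orbit relation v² = μ/r at r = 6620 km: μ = v²r = (7.76)² × 6620 = 3.98641×10^5 km³/s².
Semi-major axis of the transfer orbit: a_t = (6620 + 58700)/2 = 32660 km.
Circular speed at r = 58700 km: v_c = √(μ/r) = 2.606 km/s.
Transfer-orbit speed at the same r (vis-viva, a = a_t): v_t = √[μ(2/r − 1/a_t)] = 1.173 km/s.
Δv₂ = |v_t − v_c| = |1.173 − 2.606| = 1.433 km/s.

Δv₂ = 1.43 km/s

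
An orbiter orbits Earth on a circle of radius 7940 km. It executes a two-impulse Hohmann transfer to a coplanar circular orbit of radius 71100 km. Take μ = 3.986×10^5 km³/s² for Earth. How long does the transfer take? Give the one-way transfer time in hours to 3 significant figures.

Semi-major axis of the transfer orbit: a_t = (7940 + 71100)/2 = 39520 km.
By Kepler's third law the transfer-orbit period is T = 2π√(a_t³/μ), so t = T/2 = 39090 s.
Converting: 39090 s ÷ 3600 s/hour = 10.9 hours.

t = 10.9 hours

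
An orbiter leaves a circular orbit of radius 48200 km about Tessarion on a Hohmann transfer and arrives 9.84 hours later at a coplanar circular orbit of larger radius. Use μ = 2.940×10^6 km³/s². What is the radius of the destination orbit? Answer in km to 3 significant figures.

Transfer time t = 9.84 hours = 35424 s, and t = π√(a_t³/μ).
So a_t = (μ t²/π²)^(1/3) = (2.940×10^6 × (35424)² / π²)^(1/3) = 72036 km.
Since a_t = (r₁ + r₂)/2, r₂ = 2a_t − r₁ = 2×72036 − 48200 = 95872 km.

r₂ = 95900 km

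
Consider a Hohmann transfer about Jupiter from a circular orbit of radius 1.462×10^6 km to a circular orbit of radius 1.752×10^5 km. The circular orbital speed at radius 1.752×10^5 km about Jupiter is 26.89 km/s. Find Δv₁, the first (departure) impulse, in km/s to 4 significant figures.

Δv₁ = 5.002 km/s

From the circular-orbit relation v² = μ/r at r = 1.752×10^5 km: μ = v²r = (26.89)² × 1.752×10^5 = 1.26682×10^8 km³/s².
The Hohmann ellipse has a_t = (r₁ + r₂)/2 = 8.186×10^5 km.
On the circular orbit at r = 1.462×10^6 km, v_c = √(μ/r) = 9.3086 km/s.
Transfer-orbit speed at the same r (vis-viva, a = a_t): v_t = √[μ(2/r − 1/a_t)] = 4.3064 km/s.
Δv₁ = |v_t − v_c| = |4.3064 − 9.3086| = 5.002 km/s.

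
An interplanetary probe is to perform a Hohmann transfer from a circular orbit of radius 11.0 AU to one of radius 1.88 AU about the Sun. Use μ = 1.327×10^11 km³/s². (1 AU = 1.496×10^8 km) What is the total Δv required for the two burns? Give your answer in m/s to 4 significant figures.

In km: r₁ = 11.0 × 1.496×10^8 = 1.6456×10^9 km; r₂ = 1.88 × 1.496×10^8 = 2.81248×10^8 km.
Semi-major axis of the transfer orbit: a_t = (1.6456×10^9 + 2.81248×10^8)/2 = 9.63424×10^8 km.
Circular speed at r₁: v₁ = √(μ/r₁) = √(1.327×10^11/1.6456×10^9) = 8.97994 km/s.
Transfer-orbit speed at r₁ (vis-viva equation): v_a = √[μ(2/r₁ − 1/a_t)] = 4.85187 km/s.
First burn Δv₁ = |v_a − v₁| = 4.1281 km/s.
Circular speed at r₂: v₂ = √(μ/r₂) = 21.7215 km/s.
Transfer-orbit speed at r₂: v_p = √[μ(2/r₂ − 1/a_t)] = 28.3886 km/s.
Second burn Δv₂ = |v₂ − v_p| = 6.6671 km/s.
Total Δv = Δv₁ + Δv₂ = 10.80 km/s.

Δv = 10800 m/s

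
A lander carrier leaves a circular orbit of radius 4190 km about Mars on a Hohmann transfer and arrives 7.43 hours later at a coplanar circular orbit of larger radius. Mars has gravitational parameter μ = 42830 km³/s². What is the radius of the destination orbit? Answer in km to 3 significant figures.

Transfer time t = 7.43 hours = 26748 s, and t = π√(a_t³/μ).
So a_t = (μ t²/π²)^(1/3) = (42830 × (26748)² / π²)^(1/3) = 14588 km.
Since a_t = (r₁ + r₂)/2, r₂ = 2a_t − r₁ = 2×14588 − 4190 = 24986 km.

r₂ = 25000 km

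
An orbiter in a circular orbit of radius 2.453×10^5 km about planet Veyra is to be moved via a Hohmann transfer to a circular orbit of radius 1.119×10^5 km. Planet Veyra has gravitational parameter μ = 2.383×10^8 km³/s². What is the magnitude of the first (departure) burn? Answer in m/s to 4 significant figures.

Δv₁ = 6497 m/s

Transfer-ellipse semi-major axis a_t = (r₁ + r₂)/2 = (2.453×10^5 + 1.119×10^5)/2 = 1.786×10^5 km.
On the circular orbit at r = 2.453×10^5 km, v_c = √(μ/r) = 31.168 km/s.
Vis-viva on the transfer ellipse at r = 2.453×10^5 km gives v_t = √[μ(2/r − 1/a_t)] = 24.671 km/s.
Δv₁ = |v_t − v_c| = |24.671 − 31.168| = 6.497 km/s.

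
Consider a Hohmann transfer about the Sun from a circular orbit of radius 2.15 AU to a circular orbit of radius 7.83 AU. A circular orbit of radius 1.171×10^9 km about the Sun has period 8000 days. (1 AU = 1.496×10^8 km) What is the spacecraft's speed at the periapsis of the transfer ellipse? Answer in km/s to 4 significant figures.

v = 25.44 km/s

From Kepler's third law T² = 4π²r³/μ at r = 1.171×10^9 km, T = 8000 days = 8000 × 86400 s = 6.912×10^8 s: μ = 4π²r³/T² = 1.32685×10^11 km³/s².
In km: r₁ = 2.15 × 1.496×10^8 = 3.2164×10^8 km; r₂ = 7.83 × 1.496×10^8 = 1.171368×10^9 km.
Semi-major axis of the transfer orbit: a_t = (3.2164×10^8 + 1.171368×10^9)/2 = 7.46504×10^8 km.
At periapsis, r = 3.2164×10^8 km.
Applying v² = μ(2/r − 1/a_t): v = 25.44 km/s.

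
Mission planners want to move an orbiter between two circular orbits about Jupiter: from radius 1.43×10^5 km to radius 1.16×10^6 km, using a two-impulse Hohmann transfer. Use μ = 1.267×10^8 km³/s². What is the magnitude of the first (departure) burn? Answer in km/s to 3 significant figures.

Transfer-ellipse semi-major axis a_t = (r₁ + r₂)/2 = (1.430×10^5 + 1.160×10^6)/2 = 6.515×10^5 km.
On the circular orbit at r = 1.430×10^5 km, v_c = √(μ/r) = 29.766 km/s.
Transfer-orbit speed at the same r (vis-viva, a = a_t): v_t = √[μ(2/r − 1/a_t)] = 39.718 km/s.
Δv₁ = |v_t − v_c| = |39.718 − 29.766| = 9.952 km/s.

Δv₁ = 9.95 km/s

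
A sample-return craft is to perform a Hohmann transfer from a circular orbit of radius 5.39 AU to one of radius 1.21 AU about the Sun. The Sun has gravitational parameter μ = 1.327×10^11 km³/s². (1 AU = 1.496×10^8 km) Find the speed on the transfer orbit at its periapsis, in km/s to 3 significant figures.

In km: r₁ = 5.39 × 1.496×10^8 = 8.06344×10^8 km; r₂ = 1.21 × 1.496×10^8 = 1.81016×10^8 km.
Transfer-ellipse semi-major axis a_t = (r₁ + r₂)/2 = (8.06344×10^8 + 1.81016×10^8)/2 = 4.9368×10^8 km.
At periapsis, r = 1.81016×10^8 km.
From the vis-viva equation, v = √[μ(2/r − 1/a_t)] = 34.60 km/s.

v = 34.6 km/s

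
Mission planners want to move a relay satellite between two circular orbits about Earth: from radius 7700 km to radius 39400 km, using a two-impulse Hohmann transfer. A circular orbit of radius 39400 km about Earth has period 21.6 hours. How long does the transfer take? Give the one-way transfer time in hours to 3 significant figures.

From Kepler's third law T² = 4π²r³/μ at r = 39400 km, T = 21.6 hours = 21.6 × 3600 s = 77760 s: μ = 4π²r³/T² = 3.99334×10^5 km³/s².
Semi-major axis of the transfer orbit: a_t = (7700 + 39400)/2 = 23550 km.
Transfer time t = π√(a_t³/μ) = π√((23550)³ / 3.99334×10^5) = 17970 s.
Converting: 17970 s ÷ 3600 s/hour = 4.99 hours.

t = 4.99 hours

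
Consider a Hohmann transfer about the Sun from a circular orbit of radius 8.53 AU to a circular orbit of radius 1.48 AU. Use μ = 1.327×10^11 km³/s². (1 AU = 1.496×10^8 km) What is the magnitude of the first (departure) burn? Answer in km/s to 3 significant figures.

In km: r₁ = 8.53 × 1.496×10^8 = 1.276088×10^9 km; r₂ = 1.48 × 1.496×10^8 = 2.21408×10^8 km.
Transfer-ellipse semi-major axis a_t = (r₁ + r₂)/2 = (1.276088×10^9 + 2.21408×10^8)/2 = 7.48748×10^8 km.
Circular speed at r = 1.276088×10^9 km: v_c = √(μ/r) = 10.1975 km/s.
Transfer-orbit speed at the same r (vis-viva, a = a_t): v_t = √[μ(2/r − 1/a_t)] = 5.54529 km/s.
Δv₁ = |v_t − v_c| = |5.54529 − 10.1975| = 4.652 km/s.

Δv₁ = 4.65 km/s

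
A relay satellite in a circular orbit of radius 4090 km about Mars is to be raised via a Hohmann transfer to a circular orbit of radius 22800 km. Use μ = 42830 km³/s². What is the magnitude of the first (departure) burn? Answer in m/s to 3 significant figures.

Transfer-ellipse semi-major axis a_t = (r₁ + r₂)/2 = (4090 + 22800)/2 = 13445 km.
Circular speed at r = 4090 km: v_c = √(μ/r) = 3.236 km/s.
Vis-viva on the transfer ellipse at r = 4090 km gives v_t = √[μ(2/r − 1/a_t)] = 4.214 km/s.
Δv₁ = |v_t − v_c| = |4.214 − 3.236| = 0.9780 km/s.

Δv₁ = 978 m/s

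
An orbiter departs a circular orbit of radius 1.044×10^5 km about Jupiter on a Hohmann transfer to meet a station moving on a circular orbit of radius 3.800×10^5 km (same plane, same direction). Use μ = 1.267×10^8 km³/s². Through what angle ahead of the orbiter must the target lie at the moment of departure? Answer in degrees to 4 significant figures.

φ = 88.41°

The Hohmann ellipse has a_t = (r₁ + r₂)/2 = 2.422×10^5 km.
Transfer time t = π√(a_t³/μ) = 33270 s.
Target angular speed ω₂ = √(μ/r₂³) = 4.805×10^-5 rad/s.
Angle swept by the target during transfer: ω₂·t = 1.5986 rad = 91.59°.
The orbiter traverses 180° on the transfer ellipse, so the target must lead by 180° − 91.59° = 88.41°.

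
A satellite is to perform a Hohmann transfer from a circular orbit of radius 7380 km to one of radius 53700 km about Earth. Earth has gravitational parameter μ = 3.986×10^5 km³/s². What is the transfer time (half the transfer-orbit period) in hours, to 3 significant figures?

t = 7.38 hours

Semi-major axis of the transfer orbit: a_t = (7380 + 53700)/2 = 30540 km.
Half the transfer-orbit period gives t = π√(a_t³/μ) = 26560 s.
Converting: 26560 s ÷ 3600 s/hour = 7.38 hours.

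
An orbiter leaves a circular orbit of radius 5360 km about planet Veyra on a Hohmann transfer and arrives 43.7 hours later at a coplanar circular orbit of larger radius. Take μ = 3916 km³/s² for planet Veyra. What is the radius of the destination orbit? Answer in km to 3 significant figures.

r₂ = 37500 km

Transfer time t = 43.7 hours = 1.5732×10^5 s, and t = π√(a_t³/μ).
So a_t = (μ t²/π²)^(1/3) = (3916 × (1.5732×10^5)² / π²)^(1/3) = 21414 km.
Since a_t = (r₁ + r₂)/2, r₂ = 2a_t − r₁ = 2×21414 − 5360 = 37468 km.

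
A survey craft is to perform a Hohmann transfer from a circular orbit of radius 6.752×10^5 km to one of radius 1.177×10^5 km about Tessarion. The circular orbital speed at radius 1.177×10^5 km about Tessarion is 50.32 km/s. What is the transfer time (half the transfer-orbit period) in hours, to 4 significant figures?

t = 12.62 hours

From the circular-orbit relation v² = μ/r at r = 1.177×10^5 km: μ = v²r = (50.32)² × 1.177×10^5 = 2.98028×10^8 km³/s².
Semi-major axis of the transfer orbit: a_t = (6.752×10^5 + 1.177×10^5)/2 = 3.9645×10^5 km.
By Kepler's third law the transfer-orbit period is T = 2π√(a_t³/μ), so t = T/2 = 45430 s.
Converting: 45430 s ÷ 3600 s/hour = 12.62 hours.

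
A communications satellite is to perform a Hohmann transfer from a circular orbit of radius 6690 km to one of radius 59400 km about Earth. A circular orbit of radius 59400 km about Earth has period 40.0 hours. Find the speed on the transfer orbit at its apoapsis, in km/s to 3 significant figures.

v = 1.17 km/s

From Kepler's third law T² = 4π²r³/μ at r = 59400 km, T = 40.0 hours = 40.0 × 3600 s = 1.440×10^5 s: μ = 4π²r³/T² = 3.99019×10^5 km³/s².
Transfer-ellipse semi-major axis a_t = (r₁ + r₂)/2 = (6690 + 59400)/2 = 33045 km.
The apoapsis of the transfer ellipse is at r = 59400 km.
From the vis-viva equation, v = √[μ(2/r − 1/a_t)] = 1.166 km/s.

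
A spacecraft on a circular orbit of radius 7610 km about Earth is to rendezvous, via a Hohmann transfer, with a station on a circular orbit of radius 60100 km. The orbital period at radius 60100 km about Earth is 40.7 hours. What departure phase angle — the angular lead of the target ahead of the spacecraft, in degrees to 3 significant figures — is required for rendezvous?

φ = 104°

From Kepler's third law T² = 4π²r³/μ at r = 60100 km, T = 40.7 hours = 40.7 × 3600 s = 1.4652×10^5 s: μ = 4π²r³/T² = 3.99199×10^5 km³/s².
Transfer-ellipse semi-major axis a_t = (r₁ + r₂)/2 = (7610 + 60100)/2 = 33855 km.
Transfer time t = π√(a_t³/μ) = 30973 s.
The target's mean motion on its circular orbit is ω₂ = √(μ/r₂³) = 4.2883×10^-5 rad/s.
Angle swept by the target during transfer: ω₂·t = 1.3282 rad = 76.10°.
Arrival is 180° from departure on the ellipse, so φ = 180° − 76.10° = 104°.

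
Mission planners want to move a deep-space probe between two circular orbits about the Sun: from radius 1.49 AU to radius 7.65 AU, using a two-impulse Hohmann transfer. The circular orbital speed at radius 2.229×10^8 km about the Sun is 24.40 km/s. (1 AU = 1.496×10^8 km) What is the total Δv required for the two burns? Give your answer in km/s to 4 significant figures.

Δv = 11.79 km/s

From the circular-orbit relation v² = μ/r at r = 2.229×10^8 km: μ = v²r = (24.40)² × 2.229×10^8 = 1.32706×10^11 km³/s².
In km: r₁ = 1.49 × 1.496×10^8 = 2.22904×10^8 km; r₂ = 7.65 × 1.496×10^8 = 1.14444×10^9 km.
Transfer-ellipse semi-major axis a_t = (r₁ + r₂)/2 = (2.22904×10^8 + 1.14444×10^9)/2 = 6.83672×10^8 km.
Circular speed at r₁: v₁ = √(μ/r₁) = √(1.32706×10^11/2.22904×10^8) = 24.400 km/s.
On the transfer ellipse at r₁, v² = μ(2/r − 1/a) gives v_p = √[μ(2/r₁ − 1/a_t)] = 31.569 km/s.
First burn Δv₁ = |v_p − v₁| = 7.169 km/s.
At r₂, v₂ = √(μ/r₂) = 10.7683 km/s.
Transfer-orbit speed at r₂: v_a = √[μ(2/r₂ − 1/a_t)] = 6.14870 km/s.
Second burn Δv₂ = |v₂ − v_a| = 4.620 km/s.
Total Δv = Δv₁ + Δv₂ = 11.79 km/s.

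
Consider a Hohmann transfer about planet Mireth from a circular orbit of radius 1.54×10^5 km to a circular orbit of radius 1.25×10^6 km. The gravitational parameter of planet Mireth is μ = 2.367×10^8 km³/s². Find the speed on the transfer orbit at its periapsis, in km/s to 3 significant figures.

Transfer-ellipse semi-major axis a_t = (r₁ + r₂)/2 = (1.540×10^5 + 1.250×10^6)/2 = 7.020×10^5 km.
The periapsis of the transfer ellipse is at r = 1.540×10^5 km.
Applying v² = μ(2/r − 1/a_t): v = 52.31 km/s.

v = 52.3 km/s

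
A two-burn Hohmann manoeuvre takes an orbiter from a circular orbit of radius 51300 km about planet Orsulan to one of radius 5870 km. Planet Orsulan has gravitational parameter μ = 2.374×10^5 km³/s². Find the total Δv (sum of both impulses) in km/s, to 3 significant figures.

Δv = 3.34 km/s

The Hohmann ellipse has a_t = (r₁ + r₂)/2 = 28585 km.
Circular speed at r₁: v₁ = √(μ/r₁) = √(2.374×10^5/51300) = 2.151 km/s.
Transfer-orbit speed at r₁ (v² = μ(2/r − 1/a)): v_a = √[μ(2/r₁ − 1/a_t)] = 0.9748 km/s.
First burn Δv₁ = |v_a − v₁| = 1.176 km/s.
At r₂, v₂ = √(μ/r₂) = 6.359 km/s.
Transfer-orbit speed at r₂: v_p = √[μ(2/r₂ − 1/a_t)] = 8.519 km/s.
Second burn Δv₂ = |v₂ − v_p| = 2.160 km/s.
Δv = Δv₁ + Δv₂ = 1.176 + 2.160 = 3.336 km/s.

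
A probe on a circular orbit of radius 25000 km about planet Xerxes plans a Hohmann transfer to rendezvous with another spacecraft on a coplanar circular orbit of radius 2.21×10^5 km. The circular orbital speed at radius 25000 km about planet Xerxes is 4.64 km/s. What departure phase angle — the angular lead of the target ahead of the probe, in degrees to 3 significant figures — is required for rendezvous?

φ = 105°

From the circular-orbit relation v² = μ/r at r = 25000 km: μ = v²r = (4.64)² × 25000 = 5.38240×10^5 km³/s².
The Hohmann ellipse has a_t = (r₁ + r₂)/2 = 1.230×10^5 km.
The half-period of the transfer ellipse is t = π√(a_t³/μ) = 1.847×10^5 s.
The target's mean motion on its circular orbit is ω₂ = √(μ/r₂³) = 7.062×10^-6 rad/s.
Angle swept by the target during transfer: ω₂·t = 1.3044 rad = 74.74°.
Arrival is 180° from departure on the ellipse, so φ = 180° − 74.74° = 105°.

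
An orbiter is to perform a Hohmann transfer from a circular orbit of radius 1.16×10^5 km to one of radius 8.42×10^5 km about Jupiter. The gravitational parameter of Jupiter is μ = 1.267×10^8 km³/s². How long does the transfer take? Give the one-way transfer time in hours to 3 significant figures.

Transfer-ellipse semi-major axis a_t = (r₁ + r₂)/2 = (1.160×10^5 + 8.420×10^5)/2 = 4.790×10^5 km.
Transfer time t = π√(a_t³/μ) = π√((4.790×10^5)³ / 1.267×10^8) = 92530 s.
Converting: 92530 s ÷ 3600 s/hour = 25.7 hours.

t = 25.7 hours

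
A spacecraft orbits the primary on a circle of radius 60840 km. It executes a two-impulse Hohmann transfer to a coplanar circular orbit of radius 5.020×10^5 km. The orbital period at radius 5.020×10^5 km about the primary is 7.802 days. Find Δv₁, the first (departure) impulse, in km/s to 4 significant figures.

Δv₁ = 4.511 km/s

From Kepler's third law T² = 4π²r³/μ at r = 5.020×10^5 km, T = 7.802 days = 7.802 × 86400 s = 6.740928×10^5 s: μ = 4π²r³/T² = 1.09909×10^7 km³/s².
Semi-major axis of the transfer orbit: a_t = (60840 + 5.020×10^5)/2 = 2.8142×10^5 km.
On the circular orbit at r = 60840 km, v_c = √(μ/r) = 13.4407 km/s.
Transfer-orbit speed at the same r (vis-viva, a = a_t): v_t = √[μ(2/r − 1/a_t)] = 17.9513 km/s.
Δv₁ = |v_t − v_c| = |17.9513 − 13.4407| = 4.511 km/s.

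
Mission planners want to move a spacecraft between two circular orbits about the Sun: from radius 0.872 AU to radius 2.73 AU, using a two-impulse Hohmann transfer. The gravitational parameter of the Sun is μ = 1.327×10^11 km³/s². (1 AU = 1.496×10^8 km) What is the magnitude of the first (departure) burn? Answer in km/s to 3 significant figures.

In km: r₁ = 0.872 × 1.496×10^8 = 1.304512×10^8 km; r₂ = 2.73 × 1.496×10^8 = 4.08408×10^8 km.
Semi-major axis of the transfer orbit: a_t = (1.304512×10^8 + 4.08408×10^8)/2 = 2.694296×10^8 km.
On the circular orbit at r = 1.304512×10^8 km, v_c = √(μ/r) = 31.894 km/s.
Vis-viva on the transfer ellipse at r = 1.304512×10^8 km gives v_t = √[μ(2/r − 1/a_t)] = 39.268 km/s.
Δv₁ = |v_t − v_c| = |39.268 − 31.894| = 7.374 km/s.

Δv₁ = 7.37 km/s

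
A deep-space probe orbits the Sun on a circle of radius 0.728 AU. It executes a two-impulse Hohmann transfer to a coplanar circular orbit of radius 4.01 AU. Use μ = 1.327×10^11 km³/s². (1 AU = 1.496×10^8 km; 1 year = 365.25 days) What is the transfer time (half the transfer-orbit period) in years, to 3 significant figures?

In km: r₁ = 0.728 × 1.496×10^8 = 1.089088×10^8 km; r₂ = 4.01 × 1.496×10^8 = 5.99896×10^8 km.
Semi-major axis of the transfer orbit: a_t = (1.089088×10^8 + 5.99896×10^8)/2 = 3.544024×10^8 km.
By Kepler's third law the transfer-orbit period is T = 2π√(a_t³/μ), so t = T/2 = 5.754×10^7 s.
Converting: 5.754×10^7 s ÷ 3.15576×10^7 s/year (365.25 × 86400) = 1.82 years.

t = 1.82 years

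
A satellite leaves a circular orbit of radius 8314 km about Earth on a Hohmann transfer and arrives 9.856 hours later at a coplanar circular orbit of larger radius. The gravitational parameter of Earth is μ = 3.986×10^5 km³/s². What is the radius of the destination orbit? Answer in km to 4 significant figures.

r₂ = 65780 km

Transfer time t = 9.856 hours = 35481.6 s, and t = π√(a_t³/μ).
So a_t = (μ t²/π²)^(1/3) = (3.986×10^5 × (35481.6)² / π²)^(1/3) = 37047 km.
Since a_t = (r₁ + r₂)/2, r₂ = 2a_t − r₁ = 2×37047 − 8314 = 65780 km.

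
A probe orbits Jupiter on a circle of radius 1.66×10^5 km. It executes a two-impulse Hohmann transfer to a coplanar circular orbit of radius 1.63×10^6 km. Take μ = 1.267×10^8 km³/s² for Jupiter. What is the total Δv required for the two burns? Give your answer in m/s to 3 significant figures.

Δv = 14600 m/s

The Hohmann ellipse has a_t = (r₁ + r₂)/2 = 8.980×10^5 km.
Circular speed at r₁: v₁ = √(μ/r₁) = √(1.267×10^8/1.660×10^5) = 27.627 km/s.
On the transfer ellipse at r₁, vis-viva gives v_p = √[μ(2/r₁ − 1/a_t)] = 37.221 km/s.
First burn Δv₁ = |v_p − v₁| = 9.594 km/s.
Circular speed at r₂: v₂ = √(μ/r₂) = 8.8165 km/s.
Transfer-orbit speed at r₂: v_a = √[μ(2/r₂ − 1/a_t)] = 3.7906 km/s.
Second burn Δv₂ = |v₂ − v_a| = 5.026 km/s.
Δv = Δv₁ + Δv₂ = 9.594 + 5.026 = 14.62 km/s.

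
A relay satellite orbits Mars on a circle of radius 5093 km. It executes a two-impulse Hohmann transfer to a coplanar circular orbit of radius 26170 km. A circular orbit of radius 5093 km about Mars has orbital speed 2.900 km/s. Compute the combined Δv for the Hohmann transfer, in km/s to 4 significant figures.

Δv = 1.401 km/s

From the circular-orbit relation v² = μ/r at r = 5093 km: μ = v²r = (2.900)² × 5093 = 42832.1 km³/s².
The Hohmann ellipse has a_t = (r₁ + r₂)/2 = 15631.5 km.
At r₁ the circular-orbit speed is v₁ = √(μ/r₁) = 2.9000 km/s.
On the transfer ellipse at r₁, v² = μ(2/r − 1/a) gives v_p = √[μ(2/r₁ − 1/a_t)] = 3.7523 km/s.
First burn Δv₁ = |v_p − v₁| = 0.8523 km/s.
At r₂, v₂ = √(μ/r₂) = 1.27933 km/s.
Transfer-orbit speed at r₂: v_a = √[μ(2/r₂ − 1/a_t)] = 0.730247 km/s.
Second burn Δv₂ = |v₂ − v_a| = 0.5491 km/s.
Δv = Δv₁ + Δv₂ = 0.8523 + 0.5491 = 1.401 km/s.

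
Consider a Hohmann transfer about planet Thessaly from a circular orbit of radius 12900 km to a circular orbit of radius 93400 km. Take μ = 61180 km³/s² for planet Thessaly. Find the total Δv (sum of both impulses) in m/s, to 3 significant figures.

Semi-major axis of the transfer orbit: a_t = (12900 + 93400)/2 = 53150 km.
Circular speed at r₁: v₁ = √(μ/r₁) = √(61180/12900) = 2.1778 km/s.
On the transfer ellipse at r₁, v² = μ(2/r − 1/a) gives v_p = √[μ(2/r₁ − 1/a_t)] = 2.8869 km/s.
First burn Δv₁ = |v_p − v₁| = 0.7091 km/s.
At r₂, v₂ = √(μ/r₂) = 0.8093 km/s.
Transfer-orbit speed at r₂: v_a = √[μ(2/r₂ − 1/a_t)] = 0.3987 km/s.
Second burn Δv₂ = |v₂ − v_a| = 0.4106 km/s.
Δv = Δv₁ + Δv₂ = 0.7091 + 0.4106 = 1.120 km/s.

Δv = 1120 m/s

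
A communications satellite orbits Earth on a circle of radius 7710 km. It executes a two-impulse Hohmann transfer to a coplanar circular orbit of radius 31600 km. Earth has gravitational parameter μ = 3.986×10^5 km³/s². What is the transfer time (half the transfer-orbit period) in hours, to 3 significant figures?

t = 3.81 hours

The Hohmann ellipse has a_t = (r₁ + r₂)/2 = 19655 km.
By Kepler's third law the transfer-orbit period is T = 2π√(a_t³/μ), so t = T/2 = 13710 s.
Converting: 13710 s ÷ 3600 s/hour = 3.81 hours.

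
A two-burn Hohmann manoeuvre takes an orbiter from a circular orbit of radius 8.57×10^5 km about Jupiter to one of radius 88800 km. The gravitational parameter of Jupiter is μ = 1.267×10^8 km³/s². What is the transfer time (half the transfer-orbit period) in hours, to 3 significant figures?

The Hohmann ellipse has a_t = (r₁ + r₂)/2 = 4.729×10^5 km.
By Kepler's third law the transfer-orbit period is T = 2π√(a_t³/μ), so t = T/2 = 90760 s.
Converting: 90760 s ÷ 3600 s/hour = 25.2 hours.

t = 25.2 hours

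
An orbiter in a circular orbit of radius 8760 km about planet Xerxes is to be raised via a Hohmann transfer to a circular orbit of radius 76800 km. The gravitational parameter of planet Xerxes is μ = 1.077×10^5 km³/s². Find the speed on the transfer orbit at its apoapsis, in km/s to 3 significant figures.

Transfer-ellipse semi-major axis a_t = (r₁ + r₂)/2 = (8760 + 76800)/2 = 42780 km.
The apoapsis of the transfer ellipse is at r = 76800 km.
Applying v² = μ(2/r − 1/a_t): v = 0.5359 km/s.

v = 0.536 km/s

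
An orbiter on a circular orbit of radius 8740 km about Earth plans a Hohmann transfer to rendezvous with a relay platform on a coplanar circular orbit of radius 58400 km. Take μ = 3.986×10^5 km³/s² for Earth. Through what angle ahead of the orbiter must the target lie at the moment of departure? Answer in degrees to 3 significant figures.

Transfer-ellipse semi-major axis a_t = (r₁ + r₂)/2 = (8740 + 58400)/2 = 33570 km.
The half-period of the transfer ellipse is t = π√(a_t³/μ) = 30606 s.
The target's mean motion on its circular orbit is ω₂ = √(μ/r₂³) = 4.4735×10^-5 rad/s.
Angle swept by the target during transfer: ω₂·t = 1.3692 rad = 78.45°.
The orbiter traverses 180° on the transfer ellipse, so the target must lead by 180° − 78.45° = 102°.

φ = 102°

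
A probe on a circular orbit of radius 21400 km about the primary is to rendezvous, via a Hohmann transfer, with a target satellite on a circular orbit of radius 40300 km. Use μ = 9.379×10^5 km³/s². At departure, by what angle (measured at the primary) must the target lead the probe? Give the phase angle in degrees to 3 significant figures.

The Hohmann ellipse has a_t = (r₁ + r₂)/2 = 30850 km.
The half-period of the transfer ellipse is t = π√(a_t³/μ) = 17580 s.
Target angular speed ω₂ = √(μ/r₂³) = 1.197×10^-4 rad/s.
Angle swept by the target during transfer: ω₂·t = 2.104 rad = 120.6°.
The probe traverses 180° on the transfer ellipse, so the target must lead by 180° − 120.6° = 59.4°.

φ = 59.4°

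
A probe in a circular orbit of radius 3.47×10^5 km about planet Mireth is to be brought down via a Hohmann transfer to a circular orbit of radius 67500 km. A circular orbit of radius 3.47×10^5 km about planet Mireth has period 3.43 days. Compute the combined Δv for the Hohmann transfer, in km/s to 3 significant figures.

Δv = 8.06 km/s

From Kepler's third law T² = 4π²r³/μ at r = 3.47×10^5 km, T = 3.43 days = 3.43 × 86400 s = 2.96352×10^5 s: μ = 4π²r³/T² = 1.87816×10^7 km³/s².
Semi-major axis of the transfer orbit: a_t = (3.470×10^5 + 67500)/2 = 2.0725×10^5 km.
Circular speed at r₁: v₁ = √(μ/r₁) = √(1.87816×10^7/3.470×10^5) = 7.3570 km/s.
Transfer-orbit speed at r₁ (v² = μ(2/r − 1/a)): v_a = √[μ(2/r₁ − 1/a_t)] = 4.1986 km/s.
First burn Δv₁ = |v_a − v₁| = 3.1584 km/s.
Circular speed at r₂: v₂ = √(μ/r₂) = 16.6807 km/s.
Transfer-orbit speed at r₂: v_p = √[μ(2/r₂ − 1/a_t)] = 21.5840 km/s.
Second burn Δv₂ = |v₂ − v_p| = 4.9033 km/s.
Total Δv = Δv₁ + Δv₂ = 8.062 km/s.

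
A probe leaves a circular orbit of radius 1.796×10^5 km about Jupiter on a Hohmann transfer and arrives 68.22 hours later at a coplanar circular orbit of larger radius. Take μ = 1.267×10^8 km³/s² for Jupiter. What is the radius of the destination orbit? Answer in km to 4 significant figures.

Transfer time t = 68.22 hours = 2.45592×10^5 s, and t = π√(a_t³/μ).
So a_t = (μ t²/π²)^(1/3) = (1.267×10^8 × (2.45592×10^5)² / π²)^(1/3) = 9.1827×10^5 km.
Since a_t = (r₁ + r₂)/2, r₂ = 2a_t − r₁ = 2×9.1827×10^5 − 1.796×10^5 = 1.65694×10^6 km.

r₂ = 1.657×10^6 km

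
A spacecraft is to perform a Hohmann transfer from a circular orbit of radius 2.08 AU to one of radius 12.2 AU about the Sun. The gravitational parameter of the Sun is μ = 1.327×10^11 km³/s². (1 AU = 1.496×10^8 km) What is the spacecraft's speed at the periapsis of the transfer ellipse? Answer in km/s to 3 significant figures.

In km: r₁ = 2.08 × 1.496×10^8 = 3.11168×10^8 km; r₂ = 12.2 × 1.496×10^8 = 1.82512×10^9 km.
Semi-major axis of the transfer orbit: a_t = (3.11168×10^8 + 1.82512×10^9)/2 = 1.068144×10^9 km.
At periapsis, r = 3.11168×10^8 km.
Applying v² = μ(2/r − 1/a_t): v = 26.99 km/s.

v = 27.0 km/s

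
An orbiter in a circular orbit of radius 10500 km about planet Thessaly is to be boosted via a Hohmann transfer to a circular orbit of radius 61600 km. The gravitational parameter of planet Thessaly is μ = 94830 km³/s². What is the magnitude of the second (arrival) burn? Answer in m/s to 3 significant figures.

Transfer-ellipse semi-major axis a_t = (r₁ + r₂)/2 = (10500 + 61600)/2 = 36050 km.
Circular speed at r = 61600 km: v_c = √(μ/r) = 1.2407 km/s.
Vis-viva on the transfer ellipse at r = 61600 km gives v_t = √[μ(2/r − 1/a_t)] = 0.66961 km/s.
Δv₂ = |v_t − v_c| = |0.66961 − 1.2407| = 0.5711 km/s.

Δv₂ = 571 m/s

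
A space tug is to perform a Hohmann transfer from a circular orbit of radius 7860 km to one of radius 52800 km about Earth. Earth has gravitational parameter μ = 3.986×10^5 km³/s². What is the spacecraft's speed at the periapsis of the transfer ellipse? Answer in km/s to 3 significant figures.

Transfer-ellipse semi-major axis a_t = (r₁ + r₂)/2 = (7860 + 52800)/2 = 30330 km.
The periapsis of the transfer ellipse is at r = 7860 km.
Applying v² = μ(2/r − 1/a_t): v = 9.396 km/s.

v = 9.40 km/s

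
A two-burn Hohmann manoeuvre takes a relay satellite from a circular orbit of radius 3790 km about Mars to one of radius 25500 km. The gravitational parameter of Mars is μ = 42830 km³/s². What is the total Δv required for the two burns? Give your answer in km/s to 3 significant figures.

Transfer-ellipse semi-major axis a_t = (r₁ + r₂)/2 = (3790 + 25500)/2 = 14645 km.
At r₁ the circular-orbit speed is v₁ = √(μ/r₁) = 3.362 km/s.
Transfer-orbit speed at r₁ (v² = μ(2/r − 1/a)): v_p = √[μ(2/r₁ − 1/a_t)] = 4.436 km/s.
First burn Δv₁ = |v_p − v₁| = 1.074 km/s.
At r₂, v₂ = √(μ/r₂) = 1.296 km/s.
Transfer-orbit speed at r₂: v_a = √[μ(2/r₂ − 1/a_t)] = 0.6593 km/s.
Second burn Δv₂ = |v₂ − v_a| = 0.6367 km/s.
Δv = Δv₁ + Δv₂ = 1.074 + 0.6367 = 1.711 km/s.

Δv = 1.71 km/s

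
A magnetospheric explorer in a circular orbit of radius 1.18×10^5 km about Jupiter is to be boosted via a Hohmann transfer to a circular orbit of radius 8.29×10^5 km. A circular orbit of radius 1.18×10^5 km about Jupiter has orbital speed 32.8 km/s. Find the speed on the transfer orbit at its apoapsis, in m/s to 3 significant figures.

v = 6180 m/s

From the circular-orbit relation v² = μ/r at r = 1.18×10^5 km: μ = v²r = (32.8)² × 1.18×10^5 = 1.26949×10^8 km³/s².
Transfer-ellipse semi-major axis a_t = (r₁ + r₂)/2 = (1.180×10^5 + 8.290×10^5)/2 = 4.735×10^5 km.
The apoapsis of the transfer ellipse is at r = 8.290×10^5 km.
Vis-viva: v = √[μ(2/r − 1/a_t)] = √[1.26949×10^8 × (2/8.290×10^5 − 1/4.735×10^5)] = 6.178 km/s.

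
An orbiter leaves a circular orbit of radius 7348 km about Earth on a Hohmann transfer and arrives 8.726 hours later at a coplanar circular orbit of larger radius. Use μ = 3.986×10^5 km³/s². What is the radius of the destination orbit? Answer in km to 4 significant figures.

Transfer time t = 8.726 hours = 31413.6 s, and t = π√(a_t³/μ).
So a_t = (μ t²/π²)^(1/3) = (3.986×10^5 × (31413.6)² / π²)^(1/3) = 34158 km.
Since a_t = (r₁ + r₂)/2, r₂ = 2a_t − r₁ = 2×34158 − 7348 = 60968 km.

r₂ = 60970 km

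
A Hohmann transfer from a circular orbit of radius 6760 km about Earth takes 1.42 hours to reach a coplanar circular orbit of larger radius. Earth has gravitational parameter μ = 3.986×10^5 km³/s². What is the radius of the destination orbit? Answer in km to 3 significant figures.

Transfer time t = 1.42 hours = 5112 s, and t = π√(a_t³/μ).
So a_t = (μ t²/π²)^(1/3) = (3.986×10^5 × (5112)² / π²)^(1/3) = 10181 km.
Since a_t = (r₁ + r₂)/2, r₂ = 2a_t − r₁ = 2×10181 − 6760 = 13602 km.

r₂ = 13600 km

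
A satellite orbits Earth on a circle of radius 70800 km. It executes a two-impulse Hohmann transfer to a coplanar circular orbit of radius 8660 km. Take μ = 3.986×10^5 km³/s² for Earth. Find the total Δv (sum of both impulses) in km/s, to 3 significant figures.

Δv = 3.54 km/s

Semi-major axis of the transfer orbit: a_t = (70800 + 8660)/2 = 39730 km.
At r₁ the circular-orbit speed is v₁ = √(μ/r₁) = 2.373 km/s.
On the transfer ellipse at r₁, vis-viva equation gives v_a = √[μ(2/r₁ − 1/a_t)] = 1.108 km/s.
First burn Δv₁ = |v_a − v₁| = 1.265 km/s.
At r₂, v₂ = √(μ/r₂) = 6.7844 km/s.
Transfer-orbit speed at r₂: v_p = √[μ(2/r₂ − 1/a_t)] = 9.0566 km/s.
Second burn Δv₂ = |v₂ − v_p| = 2.272 km/s.
Total Δv = Δv₁ + Δv₂ = 3.537 km/s.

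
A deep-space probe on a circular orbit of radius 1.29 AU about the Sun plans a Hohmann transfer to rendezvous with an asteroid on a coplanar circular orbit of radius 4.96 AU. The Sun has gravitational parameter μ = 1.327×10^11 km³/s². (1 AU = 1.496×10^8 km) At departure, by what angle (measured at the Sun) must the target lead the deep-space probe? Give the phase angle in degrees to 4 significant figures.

φ = 89.98°

In km: r₁ = 1.29 × 1.496×10^8 = 1.92984×10^8 km; r₂ = 4.96 × 1.496×10^8 = 7.42016×10^8 km.
The Hohmann ellipse has a_t = (r₁ + r₂)/2 = 4.675×10^8 km.
Transfer time t = π√(a_t³/μ) = 8.7174×10^7 s.
The target's mean motion on its circular orbit is ω₂ = √(μ/r₂³) = 1.8023×10^-8 rad/s.
Angle swept by the target during transfer: ω₂·t = 1.5711 rad = 90.02°.
Arrival is 180° from departure on the ellipse, so φ = 180° − 90.02° = 89.98°.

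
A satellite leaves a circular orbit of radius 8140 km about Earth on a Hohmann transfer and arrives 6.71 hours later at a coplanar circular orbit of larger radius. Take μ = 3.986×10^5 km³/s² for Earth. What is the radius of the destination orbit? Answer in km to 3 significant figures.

r₂ = 49200 km

Transfer time t = 6.71 hours = 24156 s, and t = π√(a_t³/μ).
So a_t = (μ t²/π²)^(1/3) = (3.986×10^5 × (24156)² / π²)^(1/3) = 28670 km.
Since a_t = (r₁ + r₂)/2, r₂ = 2a_t − r₁ = 2×28670 − 8140 = 49200 km.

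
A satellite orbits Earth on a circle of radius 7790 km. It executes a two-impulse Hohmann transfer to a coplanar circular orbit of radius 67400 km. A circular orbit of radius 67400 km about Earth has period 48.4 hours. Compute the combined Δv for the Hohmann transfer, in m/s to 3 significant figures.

Δv = 3750 m/s

From Kepler's third law T² = 4π²r³/μ at r = 67400 km, T = 48.4 hours = 48.4 × 3600 s = 1.7424×10^5 s: μ = 4π²r³/T² = 3.98147×10^5 km³/s².
Transfer-ellipse semi-major axis a_t = (r₁ + r₂)/2 = (7790 + 67400)/2 = 37595 km.
Circular speed at r₁: v₁ = √(μ/r₁) = √(3.98147×10^5/7790) = 7.149 km/s.
On the transfer ellipse at r₁, vis-viva equation gives v_p = √[μ(2/r₁ − 1/a_t)] = 9.572 km/s.
First burn Δv₁ = |v_p − v₁| = 2.423 km/s.
Circular speed at r₂: v₂ = √(μ/r₂) = 2.430 km/s.
Transfer-orbit speed at r₂: v_a = √[μ(2/r₂ − 1/a_t)] = 1.106 km/s.
Second burn Δv₂ = |v₂ − v_a| = 1.324 km/s.
Δv = Δv₁ + Δv₂ = 2.423 + 1.324 = 3.747 km/s.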